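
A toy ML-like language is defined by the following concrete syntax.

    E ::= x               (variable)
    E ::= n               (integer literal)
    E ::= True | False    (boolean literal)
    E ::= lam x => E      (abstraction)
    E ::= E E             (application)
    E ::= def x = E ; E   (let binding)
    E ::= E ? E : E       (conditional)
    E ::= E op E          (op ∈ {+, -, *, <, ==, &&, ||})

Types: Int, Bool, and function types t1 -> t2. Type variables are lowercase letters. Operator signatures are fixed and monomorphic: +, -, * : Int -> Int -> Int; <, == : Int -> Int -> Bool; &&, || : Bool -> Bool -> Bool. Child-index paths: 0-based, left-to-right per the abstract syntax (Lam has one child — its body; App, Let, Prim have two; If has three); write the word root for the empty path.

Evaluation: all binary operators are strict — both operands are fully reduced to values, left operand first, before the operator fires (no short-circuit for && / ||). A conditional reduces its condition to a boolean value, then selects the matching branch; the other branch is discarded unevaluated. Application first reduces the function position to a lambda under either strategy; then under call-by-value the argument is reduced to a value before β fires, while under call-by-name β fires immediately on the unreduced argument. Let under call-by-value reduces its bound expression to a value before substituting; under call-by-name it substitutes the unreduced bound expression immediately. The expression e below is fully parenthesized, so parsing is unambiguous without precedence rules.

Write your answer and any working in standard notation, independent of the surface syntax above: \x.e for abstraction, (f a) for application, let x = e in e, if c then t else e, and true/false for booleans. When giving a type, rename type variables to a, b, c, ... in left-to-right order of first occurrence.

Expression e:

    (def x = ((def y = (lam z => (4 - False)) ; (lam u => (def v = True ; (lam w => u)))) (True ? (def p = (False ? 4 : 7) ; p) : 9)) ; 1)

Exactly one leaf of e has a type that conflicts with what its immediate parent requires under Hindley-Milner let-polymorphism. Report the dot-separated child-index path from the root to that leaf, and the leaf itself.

Answer: 0.0.0.0.1 : false

Working:
  unify Int ~ Int
  unify Bool ~ Int
  FAIL: mismatch Bool ~ Int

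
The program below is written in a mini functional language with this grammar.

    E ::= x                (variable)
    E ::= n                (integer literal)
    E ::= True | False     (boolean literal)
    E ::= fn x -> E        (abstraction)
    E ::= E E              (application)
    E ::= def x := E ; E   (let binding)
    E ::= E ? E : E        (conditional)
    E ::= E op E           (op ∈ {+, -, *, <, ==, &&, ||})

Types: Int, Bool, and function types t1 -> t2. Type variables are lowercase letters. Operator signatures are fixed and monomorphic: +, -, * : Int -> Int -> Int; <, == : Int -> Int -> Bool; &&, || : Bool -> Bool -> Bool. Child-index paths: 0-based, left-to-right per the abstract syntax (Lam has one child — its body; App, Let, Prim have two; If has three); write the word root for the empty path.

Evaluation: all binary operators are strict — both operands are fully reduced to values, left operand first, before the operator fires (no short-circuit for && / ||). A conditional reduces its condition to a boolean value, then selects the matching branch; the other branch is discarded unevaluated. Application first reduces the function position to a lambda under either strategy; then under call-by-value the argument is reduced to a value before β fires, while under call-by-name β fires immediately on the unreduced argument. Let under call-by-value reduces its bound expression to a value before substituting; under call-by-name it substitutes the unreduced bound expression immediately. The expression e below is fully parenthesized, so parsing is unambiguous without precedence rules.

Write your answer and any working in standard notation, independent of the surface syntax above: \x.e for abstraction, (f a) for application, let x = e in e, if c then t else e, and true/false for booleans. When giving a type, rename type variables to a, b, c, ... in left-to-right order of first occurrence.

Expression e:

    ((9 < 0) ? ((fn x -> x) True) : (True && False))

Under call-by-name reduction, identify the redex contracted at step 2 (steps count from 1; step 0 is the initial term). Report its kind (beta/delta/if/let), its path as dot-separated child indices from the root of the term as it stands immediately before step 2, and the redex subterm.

Answer: if at root : (if false then ((\x.x) true) else (true && false))

Derivation:
step 0: (if (9 < 0) then ((\x.x) true) else (true && false))
step 1: [delta@0] (if false then ((\x.x) true) else (true && false))
step 2: [if@root] (true && false)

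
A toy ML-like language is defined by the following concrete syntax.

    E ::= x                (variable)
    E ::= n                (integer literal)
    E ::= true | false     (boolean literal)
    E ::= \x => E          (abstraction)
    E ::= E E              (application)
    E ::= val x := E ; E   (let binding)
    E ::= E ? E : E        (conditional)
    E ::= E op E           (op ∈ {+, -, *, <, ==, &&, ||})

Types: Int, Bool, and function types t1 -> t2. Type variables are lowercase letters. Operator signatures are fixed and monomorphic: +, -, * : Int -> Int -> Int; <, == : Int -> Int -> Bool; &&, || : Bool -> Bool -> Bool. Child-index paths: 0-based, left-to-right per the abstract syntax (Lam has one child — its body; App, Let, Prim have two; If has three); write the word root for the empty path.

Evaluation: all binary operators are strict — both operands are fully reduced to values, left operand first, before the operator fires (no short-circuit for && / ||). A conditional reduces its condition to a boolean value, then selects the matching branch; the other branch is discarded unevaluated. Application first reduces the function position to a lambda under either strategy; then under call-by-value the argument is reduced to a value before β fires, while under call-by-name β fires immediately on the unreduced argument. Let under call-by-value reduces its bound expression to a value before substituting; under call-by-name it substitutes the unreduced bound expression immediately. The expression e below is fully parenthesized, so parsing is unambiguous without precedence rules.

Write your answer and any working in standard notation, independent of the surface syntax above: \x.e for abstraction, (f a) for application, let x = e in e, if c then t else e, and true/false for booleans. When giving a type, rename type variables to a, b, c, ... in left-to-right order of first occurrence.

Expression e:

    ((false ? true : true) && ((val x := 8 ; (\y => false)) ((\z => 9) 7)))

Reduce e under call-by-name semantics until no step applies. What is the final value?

Trace:
step 0: ((if false then true else true) && ((let x = 8 in (\y.false)) ((\z.9) 7)))
step 1: [if@0] (true && ((let x = 8 in (\y.false)) ((\z.9) 7)))
step 2: [let@1.0] (true && ((\y.false) ((\z.9) 7)))
step 3: [beta@1] (true && false)
step 4: [delta@root] false

Answer: false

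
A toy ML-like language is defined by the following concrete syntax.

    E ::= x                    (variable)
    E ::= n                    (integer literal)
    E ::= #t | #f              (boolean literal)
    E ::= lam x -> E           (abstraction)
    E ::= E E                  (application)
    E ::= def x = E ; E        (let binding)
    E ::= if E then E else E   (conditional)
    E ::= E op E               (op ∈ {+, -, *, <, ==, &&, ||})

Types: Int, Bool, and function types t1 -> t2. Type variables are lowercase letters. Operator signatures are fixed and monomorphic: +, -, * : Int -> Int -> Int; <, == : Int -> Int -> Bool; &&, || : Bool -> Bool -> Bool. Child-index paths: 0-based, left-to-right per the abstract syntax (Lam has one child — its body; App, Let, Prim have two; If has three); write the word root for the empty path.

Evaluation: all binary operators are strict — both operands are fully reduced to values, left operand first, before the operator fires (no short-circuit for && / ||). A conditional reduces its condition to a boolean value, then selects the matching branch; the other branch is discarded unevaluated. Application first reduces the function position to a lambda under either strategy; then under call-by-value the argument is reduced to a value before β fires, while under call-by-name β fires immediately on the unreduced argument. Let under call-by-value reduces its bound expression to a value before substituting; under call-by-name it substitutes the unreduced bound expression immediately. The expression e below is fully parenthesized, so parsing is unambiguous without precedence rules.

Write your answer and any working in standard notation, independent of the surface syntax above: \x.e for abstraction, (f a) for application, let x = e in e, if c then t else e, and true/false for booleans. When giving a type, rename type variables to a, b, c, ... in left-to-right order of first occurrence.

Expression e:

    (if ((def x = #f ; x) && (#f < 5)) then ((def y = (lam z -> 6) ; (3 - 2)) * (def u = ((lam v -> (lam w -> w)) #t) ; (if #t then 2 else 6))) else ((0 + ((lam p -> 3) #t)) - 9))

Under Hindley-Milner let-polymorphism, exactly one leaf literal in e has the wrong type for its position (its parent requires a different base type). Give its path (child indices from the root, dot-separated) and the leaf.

Answer: 0.1.0 : false

Trace:
let x : Bool
x : Bool
  unify Bool ~ Bool
  unify Bool ~ Int
  FAIL: mismatch Bool ~ Int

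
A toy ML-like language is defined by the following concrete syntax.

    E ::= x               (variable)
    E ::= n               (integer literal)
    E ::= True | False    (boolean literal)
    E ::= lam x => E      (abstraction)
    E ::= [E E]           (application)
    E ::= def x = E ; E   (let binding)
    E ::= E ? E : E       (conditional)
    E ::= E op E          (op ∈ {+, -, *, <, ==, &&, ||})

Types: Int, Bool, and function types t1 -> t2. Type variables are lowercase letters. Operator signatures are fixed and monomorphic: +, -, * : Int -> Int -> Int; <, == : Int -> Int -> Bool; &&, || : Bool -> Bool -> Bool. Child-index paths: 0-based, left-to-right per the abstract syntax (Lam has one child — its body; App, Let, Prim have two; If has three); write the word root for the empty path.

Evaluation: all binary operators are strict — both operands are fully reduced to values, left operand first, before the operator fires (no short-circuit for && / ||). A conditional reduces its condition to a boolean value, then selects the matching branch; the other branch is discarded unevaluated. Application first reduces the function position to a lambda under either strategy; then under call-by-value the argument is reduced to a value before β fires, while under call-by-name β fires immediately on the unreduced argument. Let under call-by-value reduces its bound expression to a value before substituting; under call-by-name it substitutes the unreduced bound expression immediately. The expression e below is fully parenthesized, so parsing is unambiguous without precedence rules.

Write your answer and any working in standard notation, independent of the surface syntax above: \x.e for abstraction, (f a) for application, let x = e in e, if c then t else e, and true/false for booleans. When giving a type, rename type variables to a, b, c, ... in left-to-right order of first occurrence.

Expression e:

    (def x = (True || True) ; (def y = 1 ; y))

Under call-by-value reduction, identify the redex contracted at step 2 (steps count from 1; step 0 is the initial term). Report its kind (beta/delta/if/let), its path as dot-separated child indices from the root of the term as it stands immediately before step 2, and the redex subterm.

Answer: let at root : (let x = true in (let y = 1 in y))

Working:
step 0: (let x = (true || true) in (let y = 1 in y))
step 1: [delta@0] (let x = true in (let y = 1 in y))
step 2: [let@root] (let y = 1 in y)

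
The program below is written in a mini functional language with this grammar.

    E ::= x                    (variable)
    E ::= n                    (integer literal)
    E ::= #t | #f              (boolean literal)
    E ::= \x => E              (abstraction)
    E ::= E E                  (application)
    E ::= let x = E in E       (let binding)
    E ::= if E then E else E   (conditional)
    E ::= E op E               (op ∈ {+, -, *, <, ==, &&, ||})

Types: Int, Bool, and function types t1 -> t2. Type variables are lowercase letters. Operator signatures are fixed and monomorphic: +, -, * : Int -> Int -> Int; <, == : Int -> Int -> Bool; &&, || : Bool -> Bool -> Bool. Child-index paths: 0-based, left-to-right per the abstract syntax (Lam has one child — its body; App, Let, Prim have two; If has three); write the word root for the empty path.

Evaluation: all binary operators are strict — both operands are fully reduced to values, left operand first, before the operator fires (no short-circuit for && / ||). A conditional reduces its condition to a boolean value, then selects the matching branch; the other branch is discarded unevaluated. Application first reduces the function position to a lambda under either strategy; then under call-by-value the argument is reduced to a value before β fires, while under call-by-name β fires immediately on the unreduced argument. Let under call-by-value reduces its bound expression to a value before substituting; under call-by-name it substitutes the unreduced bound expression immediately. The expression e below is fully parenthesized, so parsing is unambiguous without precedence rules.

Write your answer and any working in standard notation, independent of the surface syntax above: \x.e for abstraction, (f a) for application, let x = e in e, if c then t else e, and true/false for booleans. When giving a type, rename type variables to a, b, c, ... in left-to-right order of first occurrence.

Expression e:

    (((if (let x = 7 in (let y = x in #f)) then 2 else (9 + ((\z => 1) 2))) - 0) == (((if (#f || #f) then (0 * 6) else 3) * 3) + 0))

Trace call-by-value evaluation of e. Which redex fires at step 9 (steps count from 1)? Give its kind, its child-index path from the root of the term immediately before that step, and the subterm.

Answer: delta at 1.0 : (3 * 3)

Trace:
step 0: (((if (let x = 7 in (let y = x in false)) then 2 else (9 + ((\z.1) 2))) - 0) == (((if (false || false) then (0 * 6) else 3) * 3) + 0))
step 1: [let@0.0.0] (((if (let y = 7 in false) then 2 else (9 + ((\z.1) 2))) - 0) == (((if (false || false) then (0 * 6) else 3) * 3) + 0))
step 2: [let@0.0.0] (((if false then 2 else (9 + ((\z.1) 2))) - 0) == (((if (false || false) then (0 * 6) else 3) * 3) + 0))
step 3: [if@0.0] (((9 + ((\z.1) 2)) - 0) == (((if (false || false) then (0 * 6) else 3) * 3) + 0))
step 4: [beta@0.0.1] (((9 + 1) - 0) == (((if (false || false) then (0 * 6) else 3) * 3) + 0))
step 5: [delta@0.0] ((10 - 0) == (((if (false || false) then (0 * 6) else 3) * 3) + 0))
step 6: [delta@0] (10 == (((if (false || false) then (0 * 6) else 3) * 3) + 0))
step 7: [delta@1.0.0.0] (10 == (((if false then (0 * 6) else 3) * 3) + 0))
step 8: [if@1.0.0] (10 == ((3 * 3) + 0))
step 9: [delta@1.0] (10 == (9 + 0))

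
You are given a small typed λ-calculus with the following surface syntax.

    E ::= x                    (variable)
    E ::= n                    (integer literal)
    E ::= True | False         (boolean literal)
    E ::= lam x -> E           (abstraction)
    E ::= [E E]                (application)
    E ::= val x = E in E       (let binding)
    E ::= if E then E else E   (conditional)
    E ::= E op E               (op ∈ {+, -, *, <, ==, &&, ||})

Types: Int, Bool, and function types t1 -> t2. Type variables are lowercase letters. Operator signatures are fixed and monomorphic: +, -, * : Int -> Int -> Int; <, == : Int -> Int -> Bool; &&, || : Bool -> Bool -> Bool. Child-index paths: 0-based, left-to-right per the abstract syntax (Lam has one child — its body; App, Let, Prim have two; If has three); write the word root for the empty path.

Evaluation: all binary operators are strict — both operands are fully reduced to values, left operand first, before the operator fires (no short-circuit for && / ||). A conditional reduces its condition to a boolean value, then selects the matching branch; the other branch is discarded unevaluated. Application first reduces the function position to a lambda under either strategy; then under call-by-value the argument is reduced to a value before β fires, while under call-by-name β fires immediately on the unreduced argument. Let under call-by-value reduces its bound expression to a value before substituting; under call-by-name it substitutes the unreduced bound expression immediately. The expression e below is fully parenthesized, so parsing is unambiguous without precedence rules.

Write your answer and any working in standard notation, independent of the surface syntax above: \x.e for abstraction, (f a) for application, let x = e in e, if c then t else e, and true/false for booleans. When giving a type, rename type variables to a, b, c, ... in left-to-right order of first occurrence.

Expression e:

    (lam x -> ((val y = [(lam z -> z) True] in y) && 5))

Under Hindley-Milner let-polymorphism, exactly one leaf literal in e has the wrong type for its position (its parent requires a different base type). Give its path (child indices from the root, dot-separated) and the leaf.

Answer: 0.1 : 5

Working:
z : b
\z._ : b -> b
  unify b -> b ~ Bool -> c
  unify b ~ Bool
  unify Bool ~ c
_ _ : Bool
let y : Bool
y : Bool
  unify Bool ~ Bool
  unify Int ~ Bool
  FAIL: mismatch Int ~ Bool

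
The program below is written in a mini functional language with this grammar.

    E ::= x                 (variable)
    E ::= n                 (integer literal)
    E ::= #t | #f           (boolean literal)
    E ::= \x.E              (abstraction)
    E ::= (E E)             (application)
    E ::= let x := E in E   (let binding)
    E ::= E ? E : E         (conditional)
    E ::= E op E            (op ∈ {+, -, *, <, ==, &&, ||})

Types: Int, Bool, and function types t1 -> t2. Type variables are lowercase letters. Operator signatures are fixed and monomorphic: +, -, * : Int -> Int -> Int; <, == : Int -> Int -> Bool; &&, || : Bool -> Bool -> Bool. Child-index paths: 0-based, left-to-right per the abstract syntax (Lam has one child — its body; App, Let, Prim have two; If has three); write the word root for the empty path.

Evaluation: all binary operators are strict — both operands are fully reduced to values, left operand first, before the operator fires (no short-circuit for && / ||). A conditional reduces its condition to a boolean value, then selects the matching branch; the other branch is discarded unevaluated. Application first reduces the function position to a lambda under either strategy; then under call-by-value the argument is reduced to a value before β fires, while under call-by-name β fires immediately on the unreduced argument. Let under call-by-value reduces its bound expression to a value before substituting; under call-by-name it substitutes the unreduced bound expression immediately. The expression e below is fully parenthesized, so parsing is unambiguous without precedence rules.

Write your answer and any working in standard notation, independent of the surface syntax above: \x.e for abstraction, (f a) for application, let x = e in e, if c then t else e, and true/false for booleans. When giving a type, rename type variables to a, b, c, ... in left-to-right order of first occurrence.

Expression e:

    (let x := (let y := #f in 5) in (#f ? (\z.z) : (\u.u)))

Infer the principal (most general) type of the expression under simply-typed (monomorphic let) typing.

Trace:
let y : Bool
let x : Int
  unify Bool ~ Bool
z : a
\z._ : a -> a
u : b
\u._ : b -> b
  unify a -> a ~ b -> b
  unify a ~ b
  unify b ~ b

Answer: a -> a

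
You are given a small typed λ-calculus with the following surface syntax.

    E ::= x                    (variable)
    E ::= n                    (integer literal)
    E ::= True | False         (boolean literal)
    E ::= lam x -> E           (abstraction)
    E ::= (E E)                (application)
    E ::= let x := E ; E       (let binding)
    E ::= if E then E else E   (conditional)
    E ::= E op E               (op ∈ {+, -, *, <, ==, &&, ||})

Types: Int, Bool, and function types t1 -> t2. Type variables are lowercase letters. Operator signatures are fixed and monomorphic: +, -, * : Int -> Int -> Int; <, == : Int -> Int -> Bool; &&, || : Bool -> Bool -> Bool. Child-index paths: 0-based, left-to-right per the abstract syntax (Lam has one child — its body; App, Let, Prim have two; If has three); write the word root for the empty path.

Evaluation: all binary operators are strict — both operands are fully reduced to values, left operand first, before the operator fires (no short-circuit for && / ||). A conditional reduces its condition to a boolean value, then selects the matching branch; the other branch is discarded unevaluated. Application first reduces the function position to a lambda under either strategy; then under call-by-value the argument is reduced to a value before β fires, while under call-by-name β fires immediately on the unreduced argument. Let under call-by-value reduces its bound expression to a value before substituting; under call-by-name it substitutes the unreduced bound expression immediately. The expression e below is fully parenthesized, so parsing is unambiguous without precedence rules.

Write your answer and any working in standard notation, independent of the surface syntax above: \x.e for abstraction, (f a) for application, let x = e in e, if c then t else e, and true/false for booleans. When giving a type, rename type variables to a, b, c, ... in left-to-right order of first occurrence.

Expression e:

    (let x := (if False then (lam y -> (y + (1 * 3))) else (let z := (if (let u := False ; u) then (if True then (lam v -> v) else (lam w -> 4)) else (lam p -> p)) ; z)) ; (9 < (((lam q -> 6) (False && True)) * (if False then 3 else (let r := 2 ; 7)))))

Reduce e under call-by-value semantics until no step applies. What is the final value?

Answer: true

Trace:
step 0: (let x = (if false then (\y.(y + (1 * 3))) else (let z = (if (let u = false in u) then (if true then (\v.v) else (\w.4)) else (\p.p)) in z)) in (9 < (((\q.6) (false && true)) * (if false then 3 else (let r = 2 in 7)))))
step 1: [if@0] (let x = (let z = (if (let u = false in u) then (if true then (\v.v) else (\w.4)) else (\p.p)) in z) in (9 < (((\q.6) (false && true)) * (if false then 3 else (let r = 2 in 7)))))
step 2: [let@0.0.0] (let x = (let z = (if false then (if true then (\v.v) else (\w.4)) else (\p.p)) in z) in (9 < (((\q.6) (false && true)) * (if false then 3 else (let r = 2 in 7)))))
step 3: [if@0.0] (let x = (let z = (\p.p) in z) in (9 < (((\q.6) (false && true)) * (if false then 3 else (let r = 2 in 7)))))
step 4: [let@0] (let x = (\p.p) in (9 < (((\q.6) (false && true)) * (if false then 3 else (let r = 2 in 7)))))
step 5: [let@root] (9 < (((\q.6) (false && true)) * (if false then 3 else (let r = 2 in 7))))
step 6: [delta@1.0.1] (9 < (((\q.6) false) * (if false then 3 else (let r = 2 in 7))))
step 7: [beta@1.0] (9 < (6 * (if false then 3 else (let r = 2 in 7))))
step 8: [if@1.1] (9 < (6 * (let r = 2 in 7)))
step 9: [let@1.1] (9 < (6 * 7))
step 10: [delta@1] (9 < 42)
step 11: [delta@root] true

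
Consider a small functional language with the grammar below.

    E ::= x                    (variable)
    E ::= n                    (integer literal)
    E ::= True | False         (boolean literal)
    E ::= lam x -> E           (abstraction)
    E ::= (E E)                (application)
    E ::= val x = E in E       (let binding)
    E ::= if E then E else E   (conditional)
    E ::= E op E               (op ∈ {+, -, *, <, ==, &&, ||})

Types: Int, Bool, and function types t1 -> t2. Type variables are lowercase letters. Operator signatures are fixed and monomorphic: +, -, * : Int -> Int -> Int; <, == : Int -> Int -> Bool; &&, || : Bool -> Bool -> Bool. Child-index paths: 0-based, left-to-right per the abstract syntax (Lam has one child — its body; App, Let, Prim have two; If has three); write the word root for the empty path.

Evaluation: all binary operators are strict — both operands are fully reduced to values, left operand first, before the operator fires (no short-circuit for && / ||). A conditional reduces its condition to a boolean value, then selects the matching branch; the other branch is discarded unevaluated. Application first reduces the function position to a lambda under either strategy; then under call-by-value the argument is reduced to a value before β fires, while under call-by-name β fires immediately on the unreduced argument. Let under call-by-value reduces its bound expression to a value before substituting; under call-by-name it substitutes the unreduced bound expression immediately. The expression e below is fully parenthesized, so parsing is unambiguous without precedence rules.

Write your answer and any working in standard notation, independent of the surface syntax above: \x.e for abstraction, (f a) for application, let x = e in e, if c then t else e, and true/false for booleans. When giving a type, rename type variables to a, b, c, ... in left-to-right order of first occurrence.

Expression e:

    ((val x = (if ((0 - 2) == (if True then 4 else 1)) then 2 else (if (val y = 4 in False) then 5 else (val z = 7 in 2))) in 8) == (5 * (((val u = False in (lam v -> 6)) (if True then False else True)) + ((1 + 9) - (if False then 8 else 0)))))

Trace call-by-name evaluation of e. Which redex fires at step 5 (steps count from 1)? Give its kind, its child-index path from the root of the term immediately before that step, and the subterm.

Trace:
step 0: ((let x = (if ((0 - 2) == (if true then 4 else 1)) then 2 else (if (let y = 4 in false) then 5 else (let z = 7 in 2))) in 8) == (5 * (((let u = false in (\v.6)) (if true then false else true)) + ((1 + 9) - (if false then 8 else 0)))))
step 1: [let@0] (8 == (5 * (((let u = false in (\v.6)) (if true then false else true)) + ((1 + 9) - (if false then 8 else 0)))))
step 2: [let@1.1.0.0] (8 == (5 * (((\v.6) (if true then false else true)) + ((1 + 9) - (if false then 8 else 0)))))
step 3: [beta@1.1.0] (8 == (5 * (6 + ((1 + 9) - (if false then 8 else 0)))))
step 4: [delta@1.1.1.0] (8 == (5 * (6 + (10 - (if false then 8 else 0)))))
step 5: [if@1.1.1.1] (8 == (5 * (6 + (10 - 0))))

Answer: if at 1.1.1.1 : (if false then 8 else 0)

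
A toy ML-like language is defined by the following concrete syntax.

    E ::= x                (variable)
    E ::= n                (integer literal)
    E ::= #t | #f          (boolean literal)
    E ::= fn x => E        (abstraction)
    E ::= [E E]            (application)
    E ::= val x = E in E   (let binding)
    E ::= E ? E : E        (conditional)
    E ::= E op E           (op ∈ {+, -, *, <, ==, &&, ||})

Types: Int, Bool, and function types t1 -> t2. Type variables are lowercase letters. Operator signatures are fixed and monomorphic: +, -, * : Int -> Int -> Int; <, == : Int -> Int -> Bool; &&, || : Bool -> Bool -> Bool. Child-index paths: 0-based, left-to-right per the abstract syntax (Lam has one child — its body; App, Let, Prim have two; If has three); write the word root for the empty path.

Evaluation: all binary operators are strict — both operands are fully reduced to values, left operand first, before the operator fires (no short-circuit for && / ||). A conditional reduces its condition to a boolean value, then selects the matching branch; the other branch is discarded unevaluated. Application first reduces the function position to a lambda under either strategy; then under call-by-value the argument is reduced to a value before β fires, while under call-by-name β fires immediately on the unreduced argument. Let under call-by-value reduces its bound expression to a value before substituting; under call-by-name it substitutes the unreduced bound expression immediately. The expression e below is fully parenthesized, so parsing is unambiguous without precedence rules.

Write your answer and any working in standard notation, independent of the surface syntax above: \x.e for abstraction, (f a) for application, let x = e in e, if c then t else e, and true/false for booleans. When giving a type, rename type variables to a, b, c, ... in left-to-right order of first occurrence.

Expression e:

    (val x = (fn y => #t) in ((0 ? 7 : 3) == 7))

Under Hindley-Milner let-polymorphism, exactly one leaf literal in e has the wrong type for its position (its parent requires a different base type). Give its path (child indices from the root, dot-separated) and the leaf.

Answer: 1.0.0 : 0

Derivation:
\y._ : a -> Bool
let x : forall. a -> Bool
  unify Int ~ Bool
  FAIL: mismatch Int ~ Bool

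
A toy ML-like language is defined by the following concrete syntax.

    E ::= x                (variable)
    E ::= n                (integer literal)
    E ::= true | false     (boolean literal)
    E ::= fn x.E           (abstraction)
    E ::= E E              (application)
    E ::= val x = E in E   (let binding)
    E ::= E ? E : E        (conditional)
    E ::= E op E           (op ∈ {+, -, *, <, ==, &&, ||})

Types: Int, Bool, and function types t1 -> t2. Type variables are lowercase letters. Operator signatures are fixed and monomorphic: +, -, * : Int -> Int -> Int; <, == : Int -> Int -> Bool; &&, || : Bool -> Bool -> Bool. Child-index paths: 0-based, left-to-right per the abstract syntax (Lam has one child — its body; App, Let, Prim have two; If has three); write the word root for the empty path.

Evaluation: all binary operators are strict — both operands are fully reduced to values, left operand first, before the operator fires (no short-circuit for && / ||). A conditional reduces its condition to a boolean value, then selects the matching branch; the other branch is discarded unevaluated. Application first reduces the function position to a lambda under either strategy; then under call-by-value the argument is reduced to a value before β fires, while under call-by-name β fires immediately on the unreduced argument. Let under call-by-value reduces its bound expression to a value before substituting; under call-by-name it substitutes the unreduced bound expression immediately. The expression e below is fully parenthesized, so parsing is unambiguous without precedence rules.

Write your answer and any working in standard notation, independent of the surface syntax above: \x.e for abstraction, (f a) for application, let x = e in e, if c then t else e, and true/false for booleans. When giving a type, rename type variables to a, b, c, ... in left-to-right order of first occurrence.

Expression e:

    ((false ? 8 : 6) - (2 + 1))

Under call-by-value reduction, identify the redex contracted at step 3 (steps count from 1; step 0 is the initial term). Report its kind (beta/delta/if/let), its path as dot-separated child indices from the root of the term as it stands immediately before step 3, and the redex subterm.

Working:
step 0: ((if false then 8 else 6) - (2 + 1))
step 1: [if@0] (6 - (2 + 1))
step 2: [delta@1] (6 - 3)
step 3: [delta@root] 3

Answer: delta at root : (6 - 3)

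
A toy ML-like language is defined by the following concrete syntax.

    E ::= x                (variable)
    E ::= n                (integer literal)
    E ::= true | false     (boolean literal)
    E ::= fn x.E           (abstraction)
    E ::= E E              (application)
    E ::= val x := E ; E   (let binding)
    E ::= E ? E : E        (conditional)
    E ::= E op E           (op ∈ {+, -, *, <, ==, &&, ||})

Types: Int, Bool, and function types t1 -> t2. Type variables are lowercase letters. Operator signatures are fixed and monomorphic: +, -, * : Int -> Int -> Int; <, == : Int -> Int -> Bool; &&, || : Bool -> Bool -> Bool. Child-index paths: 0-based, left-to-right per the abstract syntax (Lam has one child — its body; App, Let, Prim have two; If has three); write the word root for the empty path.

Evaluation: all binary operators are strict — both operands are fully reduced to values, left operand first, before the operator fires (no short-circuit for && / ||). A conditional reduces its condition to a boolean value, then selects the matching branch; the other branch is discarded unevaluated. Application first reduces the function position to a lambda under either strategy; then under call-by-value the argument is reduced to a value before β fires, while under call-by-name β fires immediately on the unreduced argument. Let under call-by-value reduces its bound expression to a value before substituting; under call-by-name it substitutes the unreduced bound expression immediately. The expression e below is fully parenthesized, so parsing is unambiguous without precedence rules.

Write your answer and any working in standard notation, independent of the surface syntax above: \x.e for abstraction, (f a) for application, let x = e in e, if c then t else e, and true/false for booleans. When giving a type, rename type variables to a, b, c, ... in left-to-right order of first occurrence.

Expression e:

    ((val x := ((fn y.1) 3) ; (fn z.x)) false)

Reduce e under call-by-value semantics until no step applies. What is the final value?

Answer: 1

Working:
step 0: ((let x = ((\y.1) 3) in (\z.x)) false)
step 1: [beta@0.0] ((let x = 1 in (\z.x)) false)
step 2: [let@0] ((\z.1) false)
step 3: [beta@root] 1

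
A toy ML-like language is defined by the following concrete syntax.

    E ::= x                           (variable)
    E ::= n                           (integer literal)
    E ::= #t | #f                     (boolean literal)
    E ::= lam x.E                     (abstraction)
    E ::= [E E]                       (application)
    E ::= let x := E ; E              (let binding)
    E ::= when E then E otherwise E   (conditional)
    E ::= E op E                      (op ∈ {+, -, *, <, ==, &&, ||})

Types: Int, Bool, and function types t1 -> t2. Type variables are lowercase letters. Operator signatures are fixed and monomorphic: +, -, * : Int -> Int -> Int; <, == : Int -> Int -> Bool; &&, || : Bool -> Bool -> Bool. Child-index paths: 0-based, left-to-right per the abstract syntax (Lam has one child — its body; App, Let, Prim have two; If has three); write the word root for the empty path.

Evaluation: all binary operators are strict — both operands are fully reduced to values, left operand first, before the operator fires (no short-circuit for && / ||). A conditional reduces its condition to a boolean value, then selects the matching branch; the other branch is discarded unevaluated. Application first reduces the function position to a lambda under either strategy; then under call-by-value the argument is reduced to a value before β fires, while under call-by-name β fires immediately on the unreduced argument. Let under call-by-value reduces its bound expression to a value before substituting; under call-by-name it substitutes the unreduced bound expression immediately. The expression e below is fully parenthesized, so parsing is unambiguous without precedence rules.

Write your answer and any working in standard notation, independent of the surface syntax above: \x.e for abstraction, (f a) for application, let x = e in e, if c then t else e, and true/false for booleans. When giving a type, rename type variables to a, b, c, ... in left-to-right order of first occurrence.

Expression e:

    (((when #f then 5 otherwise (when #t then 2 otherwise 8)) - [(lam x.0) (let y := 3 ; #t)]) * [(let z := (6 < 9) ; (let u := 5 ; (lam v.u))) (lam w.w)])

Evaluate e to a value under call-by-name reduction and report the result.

Working:
step 0: (((if false then 5 else (if true then 2 else 8)) - ((\x.0) (let y = 3 in true))) * ((let z = (6 < 9) in (let u = 5 in (\v.u))) (\w.w)))
step 1: [if@0.0] (((if true then 2 else 8) - ((\x.0) (let y = 3 in true))) * ((let z = (6 < 9) in (let u = 5 in (\v.u))) (\w.w)))
step 2: [if@0.0] ((2 - ((\x.0) (let y = 3 in true))) * ((let z = (6 < 9) in (let u = 5 in (\v.u))) (\w.w)))
step 3: [beta@0.1] ((2 - 0) * ((let z = (6 < 9) in (let u = 5 in (\v.u))) (\w.w)))
step 4: [delta@0] (2 * ((let z = (6 < 9) in (let u = 5 in (\v.u))) (\w.w)))
step 5: [let@1.0] (2 * ((let u = 5 in (\v.u)) (\w.w)))
step 6: [let@1.0] (2 * ((\v.5) (\w.w)))
step 7: [beta@1] (2 * 5)
step 8: [delta@root] 10

Answer: 10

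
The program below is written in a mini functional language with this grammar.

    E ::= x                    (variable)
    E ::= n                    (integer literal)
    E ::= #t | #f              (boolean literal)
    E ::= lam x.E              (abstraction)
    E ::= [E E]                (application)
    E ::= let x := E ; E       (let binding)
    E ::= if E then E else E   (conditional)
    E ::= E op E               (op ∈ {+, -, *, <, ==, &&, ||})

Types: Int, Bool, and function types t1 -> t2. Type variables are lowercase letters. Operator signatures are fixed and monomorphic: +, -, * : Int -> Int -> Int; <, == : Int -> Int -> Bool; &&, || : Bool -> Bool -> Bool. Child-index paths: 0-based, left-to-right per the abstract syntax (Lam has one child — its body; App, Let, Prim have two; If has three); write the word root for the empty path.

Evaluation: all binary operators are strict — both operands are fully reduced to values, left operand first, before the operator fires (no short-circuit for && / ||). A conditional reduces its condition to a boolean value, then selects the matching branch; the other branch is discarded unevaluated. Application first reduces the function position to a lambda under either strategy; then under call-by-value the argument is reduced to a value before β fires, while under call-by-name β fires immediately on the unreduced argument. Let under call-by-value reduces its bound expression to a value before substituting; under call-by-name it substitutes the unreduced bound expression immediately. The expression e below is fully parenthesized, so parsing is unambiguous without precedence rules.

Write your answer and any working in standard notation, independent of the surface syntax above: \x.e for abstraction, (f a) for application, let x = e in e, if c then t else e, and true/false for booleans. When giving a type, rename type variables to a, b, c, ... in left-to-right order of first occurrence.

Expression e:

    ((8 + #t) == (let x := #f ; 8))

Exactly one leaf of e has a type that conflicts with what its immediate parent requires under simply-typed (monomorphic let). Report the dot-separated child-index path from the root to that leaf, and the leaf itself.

Trace:
  unify Int ~ Int
  unify Bool ~ Int
  FAIL: mismatch Bool ~ Int

Answer: 0.1 : true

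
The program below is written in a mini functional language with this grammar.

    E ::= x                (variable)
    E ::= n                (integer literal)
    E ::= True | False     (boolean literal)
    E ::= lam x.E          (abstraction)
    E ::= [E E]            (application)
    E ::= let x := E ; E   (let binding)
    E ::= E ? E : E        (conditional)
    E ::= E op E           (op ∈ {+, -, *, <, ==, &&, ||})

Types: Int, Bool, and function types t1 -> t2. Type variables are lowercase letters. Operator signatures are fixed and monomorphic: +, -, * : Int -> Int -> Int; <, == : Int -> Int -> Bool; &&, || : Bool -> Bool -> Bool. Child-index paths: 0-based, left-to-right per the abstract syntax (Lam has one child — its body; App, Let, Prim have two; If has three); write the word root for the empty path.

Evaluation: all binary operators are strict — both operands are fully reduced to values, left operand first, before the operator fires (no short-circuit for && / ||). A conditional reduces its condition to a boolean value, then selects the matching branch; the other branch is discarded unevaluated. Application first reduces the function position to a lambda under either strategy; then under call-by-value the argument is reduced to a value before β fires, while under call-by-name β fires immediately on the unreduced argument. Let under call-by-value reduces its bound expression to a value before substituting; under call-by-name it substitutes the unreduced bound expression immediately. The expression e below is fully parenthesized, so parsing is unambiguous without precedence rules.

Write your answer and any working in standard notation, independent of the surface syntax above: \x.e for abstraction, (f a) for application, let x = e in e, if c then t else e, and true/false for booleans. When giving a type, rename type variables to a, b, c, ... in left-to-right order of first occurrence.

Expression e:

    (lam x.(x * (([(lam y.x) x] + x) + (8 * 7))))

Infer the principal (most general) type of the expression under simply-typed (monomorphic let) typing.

Derivation:
x : a
  unify a ~ Int
x : Int
\y._ : b -> Int
x : Int
  unify b -> Int ~ Int -> c
  unify b ~ Int
  unify Int ~ c
_ _ : Int
  unify Int ~ Int
x : Int
  unify Int ~ Int
  unify Int ~ Int
  unify Int ~ Int
  unify Int ~ Int
  unify Int ~ Int
  unify Int ~ Int
\x._ : Int -> Int

Answer: Int -> Int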